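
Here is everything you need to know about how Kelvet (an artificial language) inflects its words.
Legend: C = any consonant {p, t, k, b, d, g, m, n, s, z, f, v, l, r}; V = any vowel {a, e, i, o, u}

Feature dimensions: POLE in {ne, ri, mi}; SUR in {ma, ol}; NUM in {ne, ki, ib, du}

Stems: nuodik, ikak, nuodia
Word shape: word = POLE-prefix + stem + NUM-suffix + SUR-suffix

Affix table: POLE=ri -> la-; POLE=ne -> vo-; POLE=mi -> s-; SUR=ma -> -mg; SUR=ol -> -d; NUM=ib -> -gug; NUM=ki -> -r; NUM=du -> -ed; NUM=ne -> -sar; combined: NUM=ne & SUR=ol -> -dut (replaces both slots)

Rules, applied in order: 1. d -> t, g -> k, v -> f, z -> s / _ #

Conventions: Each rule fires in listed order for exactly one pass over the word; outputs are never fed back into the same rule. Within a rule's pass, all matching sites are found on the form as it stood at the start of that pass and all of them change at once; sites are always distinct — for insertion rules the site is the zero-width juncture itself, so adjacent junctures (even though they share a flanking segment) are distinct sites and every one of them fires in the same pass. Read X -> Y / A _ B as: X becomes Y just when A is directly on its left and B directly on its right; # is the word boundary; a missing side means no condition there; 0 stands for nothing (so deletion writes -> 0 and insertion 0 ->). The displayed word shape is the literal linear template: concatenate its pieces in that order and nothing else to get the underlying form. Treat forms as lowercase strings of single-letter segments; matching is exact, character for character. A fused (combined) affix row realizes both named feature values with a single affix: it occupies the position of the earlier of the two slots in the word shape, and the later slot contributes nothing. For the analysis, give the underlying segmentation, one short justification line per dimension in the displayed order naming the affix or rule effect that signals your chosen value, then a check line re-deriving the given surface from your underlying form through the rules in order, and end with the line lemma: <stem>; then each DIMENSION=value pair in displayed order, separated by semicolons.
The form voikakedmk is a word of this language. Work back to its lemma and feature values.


underlying: vo-ikak-ed-mg
POLE=ne - signalled by the affix vo-
SUR=ma - signalled by the affix -mg
NUM=du - signalled by the affix -ed
check: voikakedmg -> voikakedmk
lemma: ikak; POLE=ne; SUR=ma; NUM=du


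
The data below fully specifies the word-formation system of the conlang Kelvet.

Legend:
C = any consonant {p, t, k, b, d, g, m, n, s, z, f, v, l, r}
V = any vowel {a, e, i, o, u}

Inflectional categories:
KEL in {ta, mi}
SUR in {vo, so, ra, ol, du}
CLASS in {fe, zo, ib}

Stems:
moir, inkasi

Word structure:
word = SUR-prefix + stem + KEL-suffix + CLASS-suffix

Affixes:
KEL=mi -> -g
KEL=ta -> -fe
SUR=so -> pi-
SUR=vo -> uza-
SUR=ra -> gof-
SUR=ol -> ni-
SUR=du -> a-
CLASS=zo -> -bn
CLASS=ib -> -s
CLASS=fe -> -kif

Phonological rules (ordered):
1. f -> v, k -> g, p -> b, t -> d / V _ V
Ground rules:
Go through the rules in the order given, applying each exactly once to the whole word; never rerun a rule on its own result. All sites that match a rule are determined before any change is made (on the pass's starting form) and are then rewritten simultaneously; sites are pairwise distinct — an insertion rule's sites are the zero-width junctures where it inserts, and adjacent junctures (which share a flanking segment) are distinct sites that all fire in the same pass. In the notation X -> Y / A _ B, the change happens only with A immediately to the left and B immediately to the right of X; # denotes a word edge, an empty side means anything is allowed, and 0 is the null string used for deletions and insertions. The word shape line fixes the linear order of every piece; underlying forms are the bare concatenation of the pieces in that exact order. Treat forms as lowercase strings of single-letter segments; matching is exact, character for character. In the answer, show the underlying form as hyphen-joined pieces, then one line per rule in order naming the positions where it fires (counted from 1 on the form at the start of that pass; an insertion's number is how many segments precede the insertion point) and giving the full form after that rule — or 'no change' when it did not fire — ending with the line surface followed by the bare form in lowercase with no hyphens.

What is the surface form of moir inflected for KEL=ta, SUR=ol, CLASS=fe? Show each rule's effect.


underlying: ni-moir-fe-kif
1. f -> v, k -> g, p -> b, t -> d / V _ V: fires at position(s) 9: nimoirfegif
surface: nimoirfegif


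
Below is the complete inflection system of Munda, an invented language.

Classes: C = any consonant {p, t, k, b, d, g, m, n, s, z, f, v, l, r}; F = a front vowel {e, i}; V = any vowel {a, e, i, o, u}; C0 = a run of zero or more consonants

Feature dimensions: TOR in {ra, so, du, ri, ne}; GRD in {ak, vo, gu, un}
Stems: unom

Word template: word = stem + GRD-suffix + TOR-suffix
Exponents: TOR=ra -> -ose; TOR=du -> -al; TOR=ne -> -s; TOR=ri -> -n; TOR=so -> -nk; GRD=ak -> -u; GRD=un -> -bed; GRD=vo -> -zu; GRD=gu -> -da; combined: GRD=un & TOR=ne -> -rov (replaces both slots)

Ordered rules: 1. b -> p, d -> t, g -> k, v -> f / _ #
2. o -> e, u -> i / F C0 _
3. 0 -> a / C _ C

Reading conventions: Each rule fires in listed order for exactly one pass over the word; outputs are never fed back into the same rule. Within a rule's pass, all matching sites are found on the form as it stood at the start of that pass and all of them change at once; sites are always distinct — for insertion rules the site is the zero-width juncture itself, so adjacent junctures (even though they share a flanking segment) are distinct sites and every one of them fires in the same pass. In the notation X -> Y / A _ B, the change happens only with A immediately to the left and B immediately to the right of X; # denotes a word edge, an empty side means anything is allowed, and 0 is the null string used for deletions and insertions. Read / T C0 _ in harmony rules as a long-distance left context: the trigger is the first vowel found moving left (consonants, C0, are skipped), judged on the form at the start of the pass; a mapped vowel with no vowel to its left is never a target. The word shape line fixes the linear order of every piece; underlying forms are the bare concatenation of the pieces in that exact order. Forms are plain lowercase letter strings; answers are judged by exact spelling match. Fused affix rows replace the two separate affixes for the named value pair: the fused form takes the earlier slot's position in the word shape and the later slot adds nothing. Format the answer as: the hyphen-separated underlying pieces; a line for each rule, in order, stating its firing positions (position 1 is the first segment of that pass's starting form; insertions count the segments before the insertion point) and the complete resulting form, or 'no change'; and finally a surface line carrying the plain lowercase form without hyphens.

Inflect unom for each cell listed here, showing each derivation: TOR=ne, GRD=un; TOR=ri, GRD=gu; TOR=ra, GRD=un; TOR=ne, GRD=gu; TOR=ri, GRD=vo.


cell TOR=ne, GRD=un:
underlying: unom-rov
1. b -> p, d -> t, g -> k, v -> f / _ #: fires at position(s) 7: unomrof
2. o -> e, u -> i / F C0 _: no change
3. 0 -> a / C _ C: inserts after position(s) 4: unomarof
surface: unomarof

cell TOR=ri, GRD=gu:
underlying: unom-da-n
1. b -> p, d -> t, g -> k, v -> f / _ #: no change
2. o -> e, u -> i / F C0 _: no change
3. 0 -> a / C _ C: inserts after position(s) 4: unomadan
surface: unomadan

cell TOR=ra, GRD=un:
underlying: unom-bed-ose
1. b -> p, d -> t, g -> k, v -> f / _ #: no change
2. o -> e, u -> i / F C0 _: fires at position(s) 8: unombedese
3. 0 -> a / C _ C: inserts after position(s) 4: unomabedese
surface: unomabedese

cell TOR=ne, GRD=gu:
underlying: unom-da-s
1. b -> p, d -> t, g -> k, v -> f / _ #: no change
2. o -> e, u -> i / F C0 _: no change
3. 0 -> a / C _ C: inserts after position(s) 4: unomadas
surface: unomadas

cell TOR=ri, GRD=vo:
underlying: unom-zu-n
1. b -> p, d -> t, g -> k, v -> f / _ #: no change
2. o -> e, u -> i / F C0 _: no change
3. 0 -> a / C _ C: inserts after position(s) 4: unomazun
surface: unomazun


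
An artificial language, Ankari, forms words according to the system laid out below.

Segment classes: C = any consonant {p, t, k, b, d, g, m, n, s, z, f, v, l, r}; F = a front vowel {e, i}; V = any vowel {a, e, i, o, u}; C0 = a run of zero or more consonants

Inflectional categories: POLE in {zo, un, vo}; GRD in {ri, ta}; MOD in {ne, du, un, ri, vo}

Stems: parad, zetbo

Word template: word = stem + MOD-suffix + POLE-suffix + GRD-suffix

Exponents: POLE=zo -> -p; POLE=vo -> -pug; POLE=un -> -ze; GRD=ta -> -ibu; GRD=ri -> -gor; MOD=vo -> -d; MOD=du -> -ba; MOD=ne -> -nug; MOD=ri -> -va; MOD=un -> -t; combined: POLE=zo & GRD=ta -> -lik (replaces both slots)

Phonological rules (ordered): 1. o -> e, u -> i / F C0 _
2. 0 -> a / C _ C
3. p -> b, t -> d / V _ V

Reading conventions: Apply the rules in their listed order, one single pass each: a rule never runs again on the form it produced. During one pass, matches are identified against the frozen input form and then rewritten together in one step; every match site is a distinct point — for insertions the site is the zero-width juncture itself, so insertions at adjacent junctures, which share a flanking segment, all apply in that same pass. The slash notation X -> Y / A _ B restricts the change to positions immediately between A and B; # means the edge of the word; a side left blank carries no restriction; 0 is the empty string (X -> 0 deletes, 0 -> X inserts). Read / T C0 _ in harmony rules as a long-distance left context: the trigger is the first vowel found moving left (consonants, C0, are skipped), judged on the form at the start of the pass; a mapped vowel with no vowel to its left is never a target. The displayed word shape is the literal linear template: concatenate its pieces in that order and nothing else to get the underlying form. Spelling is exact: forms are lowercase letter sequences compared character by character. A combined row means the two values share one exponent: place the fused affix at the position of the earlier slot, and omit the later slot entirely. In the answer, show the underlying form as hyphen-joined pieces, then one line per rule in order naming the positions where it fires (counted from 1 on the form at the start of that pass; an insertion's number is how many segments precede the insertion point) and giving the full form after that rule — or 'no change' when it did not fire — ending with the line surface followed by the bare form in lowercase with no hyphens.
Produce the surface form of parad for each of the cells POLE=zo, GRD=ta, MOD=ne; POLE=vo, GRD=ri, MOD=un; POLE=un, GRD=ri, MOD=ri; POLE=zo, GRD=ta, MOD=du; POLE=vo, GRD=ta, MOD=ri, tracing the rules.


cell POLE=zo, GRD=ta, MOD=ne:
underlying: parad-nug-lik
1. o -> e, u -> i / F C0 _: no change
2. 0 -> a / C _ C: inserts after position(s) 5, 8: paradanugalik
3. p -> b, t -> d / V _ V: no change
surface: paradanugalik

cell POLE=vo, GRD=ri, MOD=un:
underlying: parad-t-pug-gor
1. o -> e, u -> i / F C0 _: no change
2. 0 -> a / C _ C: inserts after position(s) 5, 6, 9: paradatapugagor
3. p -> b, t -> d / V _ V: fires at position(s) 7, 9: paradadabugagor
surface: paradadabugagor

cell POLE=un, GRD=ri, MOD=ri:
underlying: parad-va-ze-gor
1. o -> e, u -> i / F C0 _: fires at position(s) 11: paradvazeger
2. 0 -> a / C _ C: inserts after position(s) 5: paradavazeger
3. p -> b, t -> d / V _ V: no change
surface: paradavazeger

cell POLE=zo, GRD=ta, MOD=du:
underlying: parad-ba-lik
1. o -> e, u -> i / F C0 _: no change
2. 0 -> a / C _ C: inserts after position(s) 5: paradabalik
3. p -> b, t -> d / V _ V: no change
surface: paradabalik

cell POLE=vo, GRD=ta, MOD=ri:
underlying: parad-va-pug-ibu
1. o -> e, u -> i / F C0 _: fires at position(s) 13: paradvapugibi
2. 0 -> a / C _ C: inserts after position(s) 5: paradavapugibi
3. p -> b, t -> d / V _ V: fires at position(s) 9: paradavabugibi
surface: paradavabugibi


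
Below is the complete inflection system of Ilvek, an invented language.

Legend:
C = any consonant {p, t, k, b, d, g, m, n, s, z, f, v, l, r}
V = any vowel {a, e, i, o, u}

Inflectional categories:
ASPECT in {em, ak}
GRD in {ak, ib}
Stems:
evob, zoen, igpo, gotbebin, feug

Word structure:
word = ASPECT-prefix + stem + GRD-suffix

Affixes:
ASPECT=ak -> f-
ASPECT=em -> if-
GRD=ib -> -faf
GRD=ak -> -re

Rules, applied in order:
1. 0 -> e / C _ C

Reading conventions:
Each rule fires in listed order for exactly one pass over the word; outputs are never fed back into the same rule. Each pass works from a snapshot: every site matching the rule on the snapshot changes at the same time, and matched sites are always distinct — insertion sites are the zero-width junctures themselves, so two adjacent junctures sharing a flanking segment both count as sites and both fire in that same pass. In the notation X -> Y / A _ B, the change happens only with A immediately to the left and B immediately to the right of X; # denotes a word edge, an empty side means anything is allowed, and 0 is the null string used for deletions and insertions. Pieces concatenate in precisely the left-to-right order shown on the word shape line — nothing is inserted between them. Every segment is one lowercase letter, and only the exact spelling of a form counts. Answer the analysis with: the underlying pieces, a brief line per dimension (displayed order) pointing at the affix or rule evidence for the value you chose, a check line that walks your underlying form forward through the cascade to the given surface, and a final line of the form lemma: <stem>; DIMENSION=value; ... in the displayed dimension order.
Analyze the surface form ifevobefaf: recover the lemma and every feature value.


underlying: if-evob-faf
ASPECT=em - signalled by the affix if-
GRD=ib - signalled by the affix -faf
check: ifevobfaf -> ifevobefaf
lemma: evob; ASPECT=em; GRD=ib


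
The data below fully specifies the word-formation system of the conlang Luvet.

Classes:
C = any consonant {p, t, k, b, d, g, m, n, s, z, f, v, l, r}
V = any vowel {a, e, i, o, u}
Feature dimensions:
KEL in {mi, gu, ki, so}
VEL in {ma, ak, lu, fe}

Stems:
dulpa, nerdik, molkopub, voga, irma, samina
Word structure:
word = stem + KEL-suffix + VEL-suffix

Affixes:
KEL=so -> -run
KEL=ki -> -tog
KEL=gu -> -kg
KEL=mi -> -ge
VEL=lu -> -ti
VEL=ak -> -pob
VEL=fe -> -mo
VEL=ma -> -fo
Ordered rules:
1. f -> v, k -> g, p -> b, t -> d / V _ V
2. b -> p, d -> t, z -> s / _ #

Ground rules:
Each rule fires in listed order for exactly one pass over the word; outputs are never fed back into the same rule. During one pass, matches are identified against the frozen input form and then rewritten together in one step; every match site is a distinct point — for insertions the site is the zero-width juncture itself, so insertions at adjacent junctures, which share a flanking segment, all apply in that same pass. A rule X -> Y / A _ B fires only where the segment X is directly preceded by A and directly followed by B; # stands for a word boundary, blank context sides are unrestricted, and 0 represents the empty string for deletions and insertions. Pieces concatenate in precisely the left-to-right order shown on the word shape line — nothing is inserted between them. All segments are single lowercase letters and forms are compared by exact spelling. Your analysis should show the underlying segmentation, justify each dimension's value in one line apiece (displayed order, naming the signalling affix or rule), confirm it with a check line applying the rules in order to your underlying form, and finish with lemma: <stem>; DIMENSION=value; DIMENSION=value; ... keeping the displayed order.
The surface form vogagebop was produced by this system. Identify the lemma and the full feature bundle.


underlying: voga-ge-pob
KEL=mi - signalled by the affix -ge
VEL=ak - signalled by the affix -pob
check: vogagepob -> vogagebob -> vogagebop
lemma: voga; KEL=mi; VEL=ak


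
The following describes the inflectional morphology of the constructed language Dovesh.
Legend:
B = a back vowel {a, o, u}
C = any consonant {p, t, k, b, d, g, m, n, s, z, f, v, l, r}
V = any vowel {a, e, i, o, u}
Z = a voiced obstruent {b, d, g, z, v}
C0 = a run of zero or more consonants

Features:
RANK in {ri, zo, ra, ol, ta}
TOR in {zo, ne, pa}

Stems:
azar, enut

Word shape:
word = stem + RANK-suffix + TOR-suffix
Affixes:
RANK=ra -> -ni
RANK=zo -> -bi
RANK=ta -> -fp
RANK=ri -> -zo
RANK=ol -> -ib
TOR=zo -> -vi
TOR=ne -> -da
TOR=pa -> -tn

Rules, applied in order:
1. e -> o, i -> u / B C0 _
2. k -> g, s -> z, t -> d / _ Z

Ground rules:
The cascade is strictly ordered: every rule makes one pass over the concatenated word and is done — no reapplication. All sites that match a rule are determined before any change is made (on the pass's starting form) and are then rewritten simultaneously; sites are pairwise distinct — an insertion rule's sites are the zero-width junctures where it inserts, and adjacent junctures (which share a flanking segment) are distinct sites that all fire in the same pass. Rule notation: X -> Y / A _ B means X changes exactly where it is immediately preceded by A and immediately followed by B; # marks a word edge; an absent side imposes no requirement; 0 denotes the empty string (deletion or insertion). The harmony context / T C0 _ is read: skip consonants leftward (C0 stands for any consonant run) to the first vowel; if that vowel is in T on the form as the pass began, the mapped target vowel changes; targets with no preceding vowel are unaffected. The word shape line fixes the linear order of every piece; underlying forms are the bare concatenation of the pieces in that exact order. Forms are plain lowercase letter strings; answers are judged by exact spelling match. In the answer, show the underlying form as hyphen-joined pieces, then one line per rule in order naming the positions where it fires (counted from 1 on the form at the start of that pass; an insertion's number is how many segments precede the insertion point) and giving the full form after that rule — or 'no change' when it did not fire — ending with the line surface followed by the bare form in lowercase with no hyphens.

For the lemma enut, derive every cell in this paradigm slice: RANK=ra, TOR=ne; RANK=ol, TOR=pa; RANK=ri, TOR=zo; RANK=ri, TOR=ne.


cell RANK=ra, TOR=ne:
underlying: enut-ni-da
1. e -> o, i -> u / B C0 _: fires at position(s) 6: enutnuda
2. k -> g, s -> z, t -> d / _ Z: no change
surface: enutnuda

cell RANK=ol, TOR=pa:
underlying: enut-ib-tn
1. e -> o, i -> u / B C0 _: fires at position(s) 5: enutubtn
2. k -> g, s -> z, t -> d / _ Z: no change
surface: enutubtn

cell RANK=ri, TOR=zo:
underlying: enut-zo-vi
1. e -> o, i -> u / B C0 _: fires at position(s) 8: enutzovu
2. k -> g, s -> z, t -> d / _ Z: fires at position(s) 4: enudzovu
surface: enudzovu

cell RANK=ri, TOR=ne:
underlying: enut-zo-da
1. e -> o, i -> u / B C0 _: no change
2. k -> g, s -> z, t -> d / _ Z: fires at position(s) 4: enudzoda
surface: enudzoda


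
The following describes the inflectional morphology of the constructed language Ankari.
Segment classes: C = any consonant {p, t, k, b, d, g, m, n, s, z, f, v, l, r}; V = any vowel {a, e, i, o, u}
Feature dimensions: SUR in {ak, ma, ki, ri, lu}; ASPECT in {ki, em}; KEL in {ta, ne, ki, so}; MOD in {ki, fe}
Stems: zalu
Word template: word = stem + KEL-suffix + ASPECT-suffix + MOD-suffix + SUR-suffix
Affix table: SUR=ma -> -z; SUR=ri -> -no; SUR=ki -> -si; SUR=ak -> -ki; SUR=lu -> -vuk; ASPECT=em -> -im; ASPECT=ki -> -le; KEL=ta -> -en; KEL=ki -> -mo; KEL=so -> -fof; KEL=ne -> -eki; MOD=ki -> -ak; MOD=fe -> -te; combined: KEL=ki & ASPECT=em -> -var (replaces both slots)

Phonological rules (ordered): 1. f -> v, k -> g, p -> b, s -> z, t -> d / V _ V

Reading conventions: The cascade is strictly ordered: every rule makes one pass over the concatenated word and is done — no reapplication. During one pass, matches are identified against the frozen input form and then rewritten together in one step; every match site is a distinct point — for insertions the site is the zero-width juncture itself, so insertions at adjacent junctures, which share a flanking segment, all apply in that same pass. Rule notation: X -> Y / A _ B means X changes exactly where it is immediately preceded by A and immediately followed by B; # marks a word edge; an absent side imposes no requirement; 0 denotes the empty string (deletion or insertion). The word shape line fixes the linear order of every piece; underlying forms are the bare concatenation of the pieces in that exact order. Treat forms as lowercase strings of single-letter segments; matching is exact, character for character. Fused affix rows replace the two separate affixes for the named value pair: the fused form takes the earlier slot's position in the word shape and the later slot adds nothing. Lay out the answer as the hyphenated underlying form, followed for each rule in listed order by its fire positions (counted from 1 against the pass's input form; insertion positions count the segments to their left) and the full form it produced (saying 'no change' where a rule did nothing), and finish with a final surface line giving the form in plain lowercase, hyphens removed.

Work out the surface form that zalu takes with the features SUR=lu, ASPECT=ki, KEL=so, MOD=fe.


underlying: zalu-fof-le-te-vuk
1. f -> v, k -> g, p -> b, s -> z, t -> d / V _ V: fires at position(s) 5, 10: zaluvofledevuk
surface: zaluvofledevuk


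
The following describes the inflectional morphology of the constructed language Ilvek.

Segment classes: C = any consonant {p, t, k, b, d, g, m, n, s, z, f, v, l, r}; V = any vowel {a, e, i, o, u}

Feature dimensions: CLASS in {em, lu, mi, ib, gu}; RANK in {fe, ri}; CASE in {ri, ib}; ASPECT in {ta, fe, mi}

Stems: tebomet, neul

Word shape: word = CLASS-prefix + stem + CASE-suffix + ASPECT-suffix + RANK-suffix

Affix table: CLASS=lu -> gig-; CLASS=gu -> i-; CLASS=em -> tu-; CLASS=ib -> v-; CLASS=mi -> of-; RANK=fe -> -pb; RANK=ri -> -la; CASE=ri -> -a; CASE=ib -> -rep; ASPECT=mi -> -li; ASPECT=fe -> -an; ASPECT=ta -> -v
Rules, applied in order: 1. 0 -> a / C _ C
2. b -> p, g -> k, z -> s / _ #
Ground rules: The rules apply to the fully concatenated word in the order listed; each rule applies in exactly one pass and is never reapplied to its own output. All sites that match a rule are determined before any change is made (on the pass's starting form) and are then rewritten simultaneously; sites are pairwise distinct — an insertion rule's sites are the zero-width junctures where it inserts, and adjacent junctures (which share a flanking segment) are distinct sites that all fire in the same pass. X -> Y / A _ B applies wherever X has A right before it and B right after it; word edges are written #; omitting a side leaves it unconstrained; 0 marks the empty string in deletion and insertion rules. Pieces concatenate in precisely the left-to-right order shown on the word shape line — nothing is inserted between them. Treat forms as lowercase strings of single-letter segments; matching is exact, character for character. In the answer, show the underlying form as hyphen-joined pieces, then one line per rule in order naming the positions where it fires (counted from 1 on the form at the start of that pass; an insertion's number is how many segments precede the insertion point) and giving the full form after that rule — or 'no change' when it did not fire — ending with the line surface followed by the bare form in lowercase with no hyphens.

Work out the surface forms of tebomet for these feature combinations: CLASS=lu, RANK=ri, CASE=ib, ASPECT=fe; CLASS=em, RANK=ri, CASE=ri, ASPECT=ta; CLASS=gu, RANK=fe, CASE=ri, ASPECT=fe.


cell CLASS=lu, RANK=ri, CASE=ib, ASPECT=fe:
underlying: gig-tebomet-rep-an-la
1. 0 -> a / C _ C: inserts after position(s) 3, 10, 15: gigatebometarepanala
2. b -> p, g -> k, z -> s / _ #: no change
surface: gigatebometarepanala

cell CLASS=em, RANK=ri, CASE=ri, ASPECT=ta:
underlying: tu-tebomet-a-v-la
1. 0 -> a / C _ C: inserts after position(s) 11: tutebometavala
2. b -> p, g -> k, z -> s / _ #: no change
surface: tutebometavala

cell CLASS=gu, RANK=fe, CASE=ri, ASPECT=fe:
underlying: i-tebomet-a-an-pb
1. 0 -> a / C _ C: inserts after position(s) 11, 12: itebometaanapab
2. b -> p, g -> k, z -> s / _ #: fires at position(s) 15: itebometaanapap
surface: itebometaanapap


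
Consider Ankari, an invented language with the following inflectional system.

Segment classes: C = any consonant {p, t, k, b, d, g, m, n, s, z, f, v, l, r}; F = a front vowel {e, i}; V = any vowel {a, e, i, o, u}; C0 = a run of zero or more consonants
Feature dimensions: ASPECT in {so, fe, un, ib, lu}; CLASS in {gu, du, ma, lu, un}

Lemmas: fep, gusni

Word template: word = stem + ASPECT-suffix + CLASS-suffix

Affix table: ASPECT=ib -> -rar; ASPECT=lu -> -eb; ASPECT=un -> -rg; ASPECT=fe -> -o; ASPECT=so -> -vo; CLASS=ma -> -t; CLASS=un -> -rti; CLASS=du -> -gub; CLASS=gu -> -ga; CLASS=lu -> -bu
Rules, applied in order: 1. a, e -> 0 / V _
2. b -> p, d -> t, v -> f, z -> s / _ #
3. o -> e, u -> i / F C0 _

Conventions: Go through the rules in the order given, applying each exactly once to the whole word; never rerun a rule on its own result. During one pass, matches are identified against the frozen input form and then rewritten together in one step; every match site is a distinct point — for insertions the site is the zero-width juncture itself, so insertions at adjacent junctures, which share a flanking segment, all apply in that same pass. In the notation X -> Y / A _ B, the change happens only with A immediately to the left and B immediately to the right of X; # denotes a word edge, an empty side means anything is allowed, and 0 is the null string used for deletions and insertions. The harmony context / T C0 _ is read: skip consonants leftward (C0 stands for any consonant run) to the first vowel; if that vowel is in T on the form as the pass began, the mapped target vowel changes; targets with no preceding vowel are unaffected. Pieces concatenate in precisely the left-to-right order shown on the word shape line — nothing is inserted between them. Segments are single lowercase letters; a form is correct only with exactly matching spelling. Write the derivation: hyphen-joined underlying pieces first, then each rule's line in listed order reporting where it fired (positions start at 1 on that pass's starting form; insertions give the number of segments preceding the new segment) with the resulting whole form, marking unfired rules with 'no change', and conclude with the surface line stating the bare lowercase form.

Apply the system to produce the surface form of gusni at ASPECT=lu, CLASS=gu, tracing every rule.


underlying: gusni-eb-ga
1. a, e -> 0 / V _: fires at position(s) 6: gusnibga
2. b -> p, d -> t, v -> f, z -> s / _ #: no change
3. o -> e, u -> i / F C0 _: no change
surface: gusnibga


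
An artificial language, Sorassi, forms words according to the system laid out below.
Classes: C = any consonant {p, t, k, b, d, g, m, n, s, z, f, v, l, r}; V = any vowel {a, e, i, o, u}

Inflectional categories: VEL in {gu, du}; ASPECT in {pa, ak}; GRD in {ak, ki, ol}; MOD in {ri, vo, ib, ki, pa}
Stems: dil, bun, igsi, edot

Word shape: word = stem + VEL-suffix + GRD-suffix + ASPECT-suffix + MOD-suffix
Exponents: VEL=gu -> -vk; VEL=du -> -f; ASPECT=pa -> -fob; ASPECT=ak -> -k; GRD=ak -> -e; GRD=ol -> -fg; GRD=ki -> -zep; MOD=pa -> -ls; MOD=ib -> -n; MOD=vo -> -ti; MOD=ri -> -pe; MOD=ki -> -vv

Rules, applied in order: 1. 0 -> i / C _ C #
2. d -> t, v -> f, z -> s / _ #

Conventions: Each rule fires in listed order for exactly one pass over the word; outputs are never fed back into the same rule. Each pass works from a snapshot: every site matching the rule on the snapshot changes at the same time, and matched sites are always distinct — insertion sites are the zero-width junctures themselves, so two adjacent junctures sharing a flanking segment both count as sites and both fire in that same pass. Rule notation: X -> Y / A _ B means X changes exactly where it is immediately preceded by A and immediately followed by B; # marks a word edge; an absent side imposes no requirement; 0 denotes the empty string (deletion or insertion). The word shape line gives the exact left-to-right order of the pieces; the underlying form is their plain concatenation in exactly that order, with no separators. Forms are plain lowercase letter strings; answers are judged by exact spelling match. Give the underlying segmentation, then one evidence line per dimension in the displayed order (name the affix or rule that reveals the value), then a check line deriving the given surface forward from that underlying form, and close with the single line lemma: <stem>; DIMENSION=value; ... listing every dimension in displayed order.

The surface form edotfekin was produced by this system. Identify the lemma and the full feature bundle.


underlying: edot-f-e-k-n
VEL=du - signalled by the affix -f
ASPECT=ak - signalled by the affix -k
GRD=ak - signalled by the affix -e
MOD=ib - signalled by the affix -n
check: edotfekn -> edotfekin -> edotfekin
lemma: edot; VEL=du; ASPECT=ak; GRD=ak; MOD=ib


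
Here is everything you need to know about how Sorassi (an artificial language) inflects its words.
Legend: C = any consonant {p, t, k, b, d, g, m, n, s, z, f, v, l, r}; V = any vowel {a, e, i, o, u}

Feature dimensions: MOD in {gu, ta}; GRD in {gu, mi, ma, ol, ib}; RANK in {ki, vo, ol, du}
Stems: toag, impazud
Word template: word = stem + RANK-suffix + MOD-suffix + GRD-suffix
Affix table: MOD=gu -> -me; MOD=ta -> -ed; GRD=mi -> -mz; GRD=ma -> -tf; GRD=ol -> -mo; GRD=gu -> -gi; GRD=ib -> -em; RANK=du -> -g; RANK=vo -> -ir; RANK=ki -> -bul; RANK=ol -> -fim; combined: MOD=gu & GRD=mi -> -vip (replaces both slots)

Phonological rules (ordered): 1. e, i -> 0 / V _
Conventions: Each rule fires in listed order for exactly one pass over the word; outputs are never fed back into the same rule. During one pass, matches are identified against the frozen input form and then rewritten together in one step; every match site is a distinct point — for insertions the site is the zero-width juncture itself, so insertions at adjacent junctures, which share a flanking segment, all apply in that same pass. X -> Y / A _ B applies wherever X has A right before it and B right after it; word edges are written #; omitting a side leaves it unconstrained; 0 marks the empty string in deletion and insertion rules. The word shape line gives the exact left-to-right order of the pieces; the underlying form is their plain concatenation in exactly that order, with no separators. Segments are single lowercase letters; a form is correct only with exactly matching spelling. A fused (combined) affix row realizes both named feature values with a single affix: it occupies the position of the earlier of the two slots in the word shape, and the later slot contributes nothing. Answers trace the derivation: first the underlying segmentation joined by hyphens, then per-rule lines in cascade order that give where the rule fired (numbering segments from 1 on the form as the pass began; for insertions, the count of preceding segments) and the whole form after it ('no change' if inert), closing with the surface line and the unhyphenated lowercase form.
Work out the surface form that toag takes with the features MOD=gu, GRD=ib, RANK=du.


underlying: toag-g-me-em
1. e, i -> 0 / V _: fires at position(s) 8: toaggmem
surface: toaggmem


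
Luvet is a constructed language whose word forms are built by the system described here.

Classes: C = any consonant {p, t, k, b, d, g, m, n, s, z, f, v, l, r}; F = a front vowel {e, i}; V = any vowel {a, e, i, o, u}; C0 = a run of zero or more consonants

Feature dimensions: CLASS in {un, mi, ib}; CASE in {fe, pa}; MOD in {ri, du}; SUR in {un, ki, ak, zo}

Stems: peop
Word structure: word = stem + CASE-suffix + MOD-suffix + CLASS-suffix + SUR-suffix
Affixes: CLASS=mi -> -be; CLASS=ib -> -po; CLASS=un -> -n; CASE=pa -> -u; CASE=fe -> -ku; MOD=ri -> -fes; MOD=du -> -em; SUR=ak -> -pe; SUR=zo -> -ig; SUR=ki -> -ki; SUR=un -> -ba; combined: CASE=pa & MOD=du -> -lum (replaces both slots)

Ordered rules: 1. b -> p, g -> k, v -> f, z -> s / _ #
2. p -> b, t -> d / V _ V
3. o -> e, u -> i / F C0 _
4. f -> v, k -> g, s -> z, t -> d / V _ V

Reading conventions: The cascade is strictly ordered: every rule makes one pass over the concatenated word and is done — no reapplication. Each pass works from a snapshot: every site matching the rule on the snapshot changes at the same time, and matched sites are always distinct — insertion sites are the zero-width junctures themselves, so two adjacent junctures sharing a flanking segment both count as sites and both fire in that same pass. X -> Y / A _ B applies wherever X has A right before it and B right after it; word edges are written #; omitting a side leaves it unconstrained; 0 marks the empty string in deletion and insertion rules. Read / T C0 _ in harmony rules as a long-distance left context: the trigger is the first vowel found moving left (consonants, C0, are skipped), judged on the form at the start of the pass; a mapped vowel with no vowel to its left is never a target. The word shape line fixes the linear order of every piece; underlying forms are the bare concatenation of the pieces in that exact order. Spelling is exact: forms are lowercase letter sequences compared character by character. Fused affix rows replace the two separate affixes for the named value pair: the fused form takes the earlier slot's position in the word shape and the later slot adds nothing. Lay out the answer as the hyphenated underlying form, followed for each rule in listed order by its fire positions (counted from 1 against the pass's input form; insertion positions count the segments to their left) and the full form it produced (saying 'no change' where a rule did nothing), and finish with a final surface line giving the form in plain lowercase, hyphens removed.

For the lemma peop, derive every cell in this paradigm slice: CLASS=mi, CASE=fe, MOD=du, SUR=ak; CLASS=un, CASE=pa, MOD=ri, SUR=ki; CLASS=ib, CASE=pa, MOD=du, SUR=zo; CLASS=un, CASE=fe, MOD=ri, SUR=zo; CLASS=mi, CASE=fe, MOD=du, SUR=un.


cell CLASS=mi, CASE=fe, MOD=du, SUR=ak:
underlying: peop-ku-em-be-pe
1. b -> p, g -> k, v -> f, z -> s / _ #: no change
2. p -> b, t -> d / V _ V: fires at position(s) 11: peopkuembebe
3. o -> e, u -> i / F C0 _: fires at position(s) 3: peepkuembebe
4. f -> v, k -> g, s -> z, t -> d / V _ V: no change
surface: peepkuembebe

cell CLASS=un, CASE=pa, MOD=ri, SUR=ki:
underlying: peop-u-fes-n-ki
1. b -> p, g -> k, v -> f, z -> s / _ #: no change
2. p -> b, t -> d / V _ V: fires at position(s) 4: peobufesnki
3. o -> e, u -> i / F C0 _: fires at position(s) 3: peebufesnki
4. f -> v, k -> g, s -> z, t -> d / V _ V: fires at position(s) 6: peebuvesnki
surface: peebuvesnki

cell CLASS=ib, CASE=pa, MOD=du, SUR=zo:
underlying: peop-lum-po-ig
1. b -> p, g -> k, v -> f, z -> s / _ #: fires at position(s) 11: peoplumpoik
2. p -> b, t -> d / V _ V: no change
3. o -> e, u -> i / F C0 _: fires at position(s) 3: peeplumpoik
4. f -> v, k -> g, s -> z, t -> d / V _ V: no change
surface: peeplumpoik

cell CLASS=un, CASE=fe, MOD=ri, SUR=zo:
underlying: peop-ku-fes-n-ig
1. b -> p, g -> k, v -> f, z -> s / _ #: fires at position(s) 12: peopkufesnik
2. p -> b, t -> d / V _ V: no change
3. o -> e, u -> i / F C0 _: fires at position(s) 3: peepkufesnik
4. f -> v, k -> g, s -> z, t -> d / V _ V: fires at position(s) 7: peepkuvesnik
surface: peepkuvesnik

cell CLASS=mi, CASE=fe, MOD=du, SUR=un:
underlying: peop-ku-em-be-ba
1. b -> p, g -> k, v -> f, z -> s / _ #: no change
2. p -> b, t -> d / V _ V: no change
3. o -> e, u -> i / F C0 _: fires at position(s) 3: peepkuembeba
4. f -> v, k -> g, s -> z, t -> d / V _ V: no change
surface: peepkuembeba


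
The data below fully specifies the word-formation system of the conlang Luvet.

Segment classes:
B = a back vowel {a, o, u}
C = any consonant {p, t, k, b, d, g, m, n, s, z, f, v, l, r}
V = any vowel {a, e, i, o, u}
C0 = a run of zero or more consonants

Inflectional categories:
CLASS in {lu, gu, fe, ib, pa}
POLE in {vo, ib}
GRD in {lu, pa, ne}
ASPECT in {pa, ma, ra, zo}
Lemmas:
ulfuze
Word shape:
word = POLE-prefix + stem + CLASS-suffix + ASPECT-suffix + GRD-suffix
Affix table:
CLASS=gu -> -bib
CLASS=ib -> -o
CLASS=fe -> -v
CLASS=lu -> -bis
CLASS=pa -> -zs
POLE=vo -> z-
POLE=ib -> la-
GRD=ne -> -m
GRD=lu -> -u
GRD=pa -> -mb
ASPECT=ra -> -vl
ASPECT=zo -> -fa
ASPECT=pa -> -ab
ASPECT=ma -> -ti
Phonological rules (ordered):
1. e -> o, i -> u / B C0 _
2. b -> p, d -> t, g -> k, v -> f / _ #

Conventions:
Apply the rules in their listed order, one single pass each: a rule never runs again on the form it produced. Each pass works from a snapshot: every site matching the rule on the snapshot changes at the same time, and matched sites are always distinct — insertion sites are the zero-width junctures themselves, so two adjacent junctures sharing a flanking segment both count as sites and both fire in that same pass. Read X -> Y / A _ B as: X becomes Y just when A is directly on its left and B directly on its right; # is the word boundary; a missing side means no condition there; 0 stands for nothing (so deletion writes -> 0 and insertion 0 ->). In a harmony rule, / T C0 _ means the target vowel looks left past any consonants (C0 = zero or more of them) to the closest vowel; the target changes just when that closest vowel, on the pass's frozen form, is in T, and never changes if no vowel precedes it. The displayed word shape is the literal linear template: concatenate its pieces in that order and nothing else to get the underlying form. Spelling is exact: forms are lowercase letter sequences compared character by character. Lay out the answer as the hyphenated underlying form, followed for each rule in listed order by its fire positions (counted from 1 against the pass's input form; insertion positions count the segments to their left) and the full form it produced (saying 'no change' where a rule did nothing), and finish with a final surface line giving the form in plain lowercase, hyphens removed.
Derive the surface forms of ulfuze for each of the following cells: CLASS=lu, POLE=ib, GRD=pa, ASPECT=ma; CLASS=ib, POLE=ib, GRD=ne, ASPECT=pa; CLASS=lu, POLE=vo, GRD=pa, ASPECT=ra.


cell CLASS=lu, POLE=ib, GRD=pa, ASPECT=ma:
underlying: la-ulfuze-bis-ti-mb
1. e -> o, i -> u / B C0 _: fires at position(s) 8: laulfuzobistimb
2. b -> p, d -> t, g -> k, v -> f / _ #: fires at position(s) 15: laulfuzobistimp
surface: laulfuzobistimp

cell CLASS=ib, POLE=ib, GRD=ne, ASPECT=pa:
underlying: la-ulfuze-o-ab-m
1. e -> o, i -> u / B C0 _: fires at position(s) 8: laulfuzooabm
2. b -> p, d -> t, g -> k, v -> f / _ #: no change
surface: laulfuzooabm

cell CLASS=lu, POLE=vo, GRD=pa, ASPECT=ra:
underlying: z-ulfuze-bis-vl-mb
1. e -> o, i -> u / B C0 _: fires at position(s) 7: zulfuzobisvlmb
2. b -> p, d -> t, g -> k, v -> f / _ #: fires at position(s) 14: zulfuzobisvlmp
surface: zulfuzobisvlmp


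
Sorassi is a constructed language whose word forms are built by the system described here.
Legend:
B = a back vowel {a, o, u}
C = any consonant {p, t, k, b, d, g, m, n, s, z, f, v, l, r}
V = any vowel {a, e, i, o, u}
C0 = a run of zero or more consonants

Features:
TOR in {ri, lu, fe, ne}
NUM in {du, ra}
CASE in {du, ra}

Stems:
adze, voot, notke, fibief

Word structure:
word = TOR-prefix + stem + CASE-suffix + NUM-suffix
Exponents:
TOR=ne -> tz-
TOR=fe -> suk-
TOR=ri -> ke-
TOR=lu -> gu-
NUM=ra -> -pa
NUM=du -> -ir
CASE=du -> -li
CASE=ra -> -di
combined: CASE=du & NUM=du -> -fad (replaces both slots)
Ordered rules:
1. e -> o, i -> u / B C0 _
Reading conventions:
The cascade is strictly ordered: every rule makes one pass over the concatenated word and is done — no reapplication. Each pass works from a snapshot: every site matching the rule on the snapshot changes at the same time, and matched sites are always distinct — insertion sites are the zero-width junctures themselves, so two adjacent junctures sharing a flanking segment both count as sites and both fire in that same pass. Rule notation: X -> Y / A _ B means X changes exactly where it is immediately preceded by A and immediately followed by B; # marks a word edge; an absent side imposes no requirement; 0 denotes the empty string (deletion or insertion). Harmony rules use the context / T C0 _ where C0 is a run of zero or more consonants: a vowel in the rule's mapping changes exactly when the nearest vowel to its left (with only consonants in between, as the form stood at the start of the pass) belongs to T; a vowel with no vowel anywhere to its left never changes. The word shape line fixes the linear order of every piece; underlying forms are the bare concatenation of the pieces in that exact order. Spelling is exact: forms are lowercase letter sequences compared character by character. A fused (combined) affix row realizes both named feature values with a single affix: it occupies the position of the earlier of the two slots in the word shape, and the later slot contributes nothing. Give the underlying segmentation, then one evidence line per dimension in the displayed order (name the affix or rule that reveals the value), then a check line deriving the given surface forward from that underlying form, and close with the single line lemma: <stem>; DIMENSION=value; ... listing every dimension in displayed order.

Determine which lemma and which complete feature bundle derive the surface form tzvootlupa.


underlying: tz-voot-li-pa
TOR=ne - signalled by the affix tz-
NUM=ra - signalled by the affix -pa
CASE=du - signalled by the affix -li
check: tzvootlipa -> tzvootlupa
lemma: voot; TOR=ne; NUM=ra; CASE=du
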